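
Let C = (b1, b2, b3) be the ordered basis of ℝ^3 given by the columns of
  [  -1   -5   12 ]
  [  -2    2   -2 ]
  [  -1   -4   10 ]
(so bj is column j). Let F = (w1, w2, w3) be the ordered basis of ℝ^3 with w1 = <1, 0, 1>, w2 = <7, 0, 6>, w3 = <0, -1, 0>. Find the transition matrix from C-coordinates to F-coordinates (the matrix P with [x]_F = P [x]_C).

[[-1, 2, -2], [0, -1, 2], [2, -2, 2]]

Column j of P is [bj]_F, since P maps C-coordinates to F-coordinates.
Expressing b1 in F: b1 = -w1 + 0·w2 + 2w3, so column 1 of P is <-1, 0, 2>.
Doing the same for each bj gives P = [[-1, 2, -2], [0, -1, 2], [2, -2, 2]].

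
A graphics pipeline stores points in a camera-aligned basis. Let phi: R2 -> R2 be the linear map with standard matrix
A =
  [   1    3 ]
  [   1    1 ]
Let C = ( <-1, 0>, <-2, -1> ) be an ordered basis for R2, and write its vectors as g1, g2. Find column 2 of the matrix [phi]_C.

Column 2 of [phi]_C is the C-coordinate vector of phi(g2).
In standard coordinates phi(g2) = A g2 = <-5, -3>.
Converting to C: <-5, -3> = -g1 + 3g2, so the coordinate vector is <-1, 3>.

<-1, 3>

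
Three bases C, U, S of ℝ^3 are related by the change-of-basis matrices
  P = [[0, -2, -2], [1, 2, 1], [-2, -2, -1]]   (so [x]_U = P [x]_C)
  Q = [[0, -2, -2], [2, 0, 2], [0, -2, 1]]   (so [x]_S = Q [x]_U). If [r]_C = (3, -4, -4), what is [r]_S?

(6, 44, 24)

Composing the changes, [r]_S = Q P [r]_C.
Q P = [[2, 0, 0], [-4, -8, -6], [-4, -6, -3]]; applying this to (3, -4, -4) gives (6, 44, 24).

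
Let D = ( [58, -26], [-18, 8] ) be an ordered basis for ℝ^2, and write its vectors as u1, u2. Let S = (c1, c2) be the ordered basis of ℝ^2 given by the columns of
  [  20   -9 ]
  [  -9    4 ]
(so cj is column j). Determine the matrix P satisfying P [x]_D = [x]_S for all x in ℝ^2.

[[2, 0], [-2, 2]]

Take x = uj: its D-coordinates are the j-th standard unit vector, so P e_j — column j of P — equals [uj]_S.
u1 = 2c1 - 2c2, giving column 1 = [2, -2]; repeating for each j gives P = [[2, 0], [-2, 2]].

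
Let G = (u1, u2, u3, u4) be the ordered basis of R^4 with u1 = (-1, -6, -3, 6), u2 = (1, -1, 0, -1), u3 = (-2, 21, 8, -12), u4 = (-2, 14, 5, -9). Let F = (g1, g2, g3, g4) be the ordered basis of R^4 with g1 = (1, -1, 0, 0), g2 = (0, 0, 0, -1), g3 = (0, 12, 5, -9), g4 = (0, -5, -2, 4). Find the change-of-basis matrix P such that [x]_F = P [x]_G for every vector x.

[[-1, 1, -2, -2], [-1, 1, -2, 0], [-1, 0, 2, 1], [-1, 0, 1, 0]]

Let M have columns uj and N have columns gj. Then for every x, N [x]_F = x = M [x]_G, so P = N^(-1) M.
Since det N = -1, N^(-1) has integer entries; multiplying gives P = [[-1, 1, -2, -2], [-1, 1, -2, 0], [-1, 0, 2, 1], [-1, 0, 1, 0]].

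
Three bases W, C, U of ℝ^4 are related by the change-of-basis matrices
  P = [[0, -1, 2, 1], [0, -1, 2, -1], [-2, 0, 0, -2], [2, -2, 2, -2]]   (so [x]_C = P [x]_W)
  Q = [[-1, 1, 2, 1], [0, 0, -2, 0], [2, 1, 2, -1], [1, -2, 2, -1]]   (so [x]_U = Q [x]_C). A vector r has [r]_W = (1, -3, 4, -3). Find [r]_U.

(36, -8, 16, -34)

First [r]_C = P [r]_W = (8, 14, 4, 22).
Then [r]_U = Q [r]_C = (36, -8, 16, -34).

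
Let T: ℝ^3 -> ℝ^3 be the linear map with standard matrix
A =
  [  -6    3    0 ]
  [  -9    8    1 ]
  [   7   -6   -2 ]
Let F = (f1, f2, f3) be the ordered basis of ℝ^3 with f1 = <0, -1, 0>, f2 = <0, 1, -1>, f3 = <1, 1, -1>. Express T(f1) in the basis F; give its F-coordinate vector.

Compute T(f1) = A f1 = <-3, -8, 6> in standard coordinates.
Then write this in F-coordinates: solve for y in y_1 f1 + ... + y_3 f3 = <-3, -8, 6>.
This gives y = <2, -3, -3>, which is column 1 of [T]_F.

<2, -3, -3>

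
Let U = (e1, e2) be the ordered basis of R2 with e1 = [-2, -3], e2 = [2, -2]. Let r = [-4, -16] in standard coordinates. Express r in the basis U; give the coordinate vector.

We seek scalars with c_1 e1 + c_2 e2 = r; equivalently solve M c = r where the columns of M are e1, e2.
System: -2c_1 + 2c_2 = -4, -3c_1 - 2c_2 = -16; solving gives c_1 = 4, c_2 = 2.
Check: 4e1 + 2e2 = [-4, -16].

[4, 2]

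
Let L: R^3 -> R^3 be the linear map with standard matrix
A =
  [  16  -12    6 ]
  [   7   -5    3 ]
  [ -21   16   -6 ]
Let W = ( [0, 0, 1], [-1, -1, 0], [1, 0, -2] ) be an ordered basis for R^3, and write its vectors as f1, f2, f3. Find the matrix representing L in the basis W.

[[0, 1, -3], [-3, 2, -1], [3, -2, 3]]

The j-th column of [L]_W is [L(fj)]_W.
L(f1) = A f1 = [6, 3, -6] = 0·f1 - 3f2 + 3f3, so column 1 is [0, -3, 3].
Repeating for f2, f3 and assembling the columns gives [[0, 1, -3], [-3, 2, -1], [3, -2, 3]].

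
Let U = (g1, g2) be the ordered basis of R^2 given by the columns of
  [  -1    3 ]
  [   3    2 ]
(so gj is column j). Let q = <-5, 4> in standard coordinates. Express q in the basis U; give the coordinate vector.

Write q = c_1 g1 + c_2 g2 and solve for the c_i.
System: -c_1 + 3c_2 = -5, 3c_1 + 2c_2 = 4; solving gives c_1 = 2, c_2 = -1.
Check: 2g1 - g2 = <-5, 4>.

<2, -1>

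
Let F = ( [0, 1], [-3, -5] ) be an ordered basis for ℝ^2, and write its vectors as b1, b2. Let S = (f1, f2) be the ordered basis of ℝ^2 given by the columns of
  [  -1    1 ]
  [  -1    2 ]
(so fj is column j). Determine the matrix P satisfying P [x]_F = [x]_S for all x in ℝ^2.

[[1, 1], [1, -2]]

Take x = bj: its F-coordinates are the j-th standard unit vector, so P e_j — column j of P — equals [bj]_S.
b1 = f1 + f2, giving column 1 = [1, 1]; repeating for each j gives P = [[1, 1], [1, -2]].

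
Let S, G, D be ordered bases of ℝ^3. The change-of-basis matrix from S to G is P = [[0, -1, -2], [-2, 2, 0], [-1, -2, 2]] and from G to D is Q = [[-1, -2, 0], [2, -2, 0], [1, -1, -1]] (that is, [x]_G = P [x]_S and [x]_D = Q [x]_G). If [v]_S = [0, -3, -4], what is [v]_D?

[1, 34, 19]

First [v]_G = P [v]_S = [11, -6, -2].
Then [v]_D = Q [v]_G = [1, 34, 19].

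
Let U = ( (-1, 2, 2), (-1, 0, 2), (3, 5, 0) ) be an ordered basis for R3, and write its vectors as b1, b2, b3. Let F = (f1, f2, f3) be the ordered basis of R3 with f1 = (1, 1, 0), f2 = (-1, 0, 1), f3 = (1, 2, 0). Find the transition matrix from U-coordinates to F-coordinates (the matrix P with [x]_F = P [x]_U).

[[0, 2, 1], [2, 2, 0], [1, -1, 2]]

Let M have columns bj and N have columns fj. Then for every x, N [x]_F = x = M [x]_U, so P = N^(-1) M.
Since det N = -1, N^(-1) has integer entries; multiplying gives P = [[0, 2, 1], [2, 2, 0], [1, -1, 2]].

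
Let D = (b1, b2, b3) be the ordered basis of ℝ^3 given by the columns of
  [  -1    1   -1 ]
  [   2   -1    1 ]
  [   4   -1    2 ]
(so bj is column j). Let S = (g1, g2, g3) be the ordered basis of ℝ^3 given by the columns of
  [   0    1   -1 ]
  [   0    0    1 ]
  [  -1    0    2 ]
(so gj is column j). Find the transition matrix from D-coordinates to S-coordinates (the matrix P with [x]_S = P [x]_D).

[[0, -1, 0], [1, 0, 0], [2, -1, 1]]

Let M have columns bj and N have columns gj. Then for every x, N [x]_S = x = M [x]_D, so P = N^(-1) M.
Since det N = -1, N^(-1) has integer entries; multiplying gives P = [[0, -1, 0], [1, 0, 0], [2, -1, 1]].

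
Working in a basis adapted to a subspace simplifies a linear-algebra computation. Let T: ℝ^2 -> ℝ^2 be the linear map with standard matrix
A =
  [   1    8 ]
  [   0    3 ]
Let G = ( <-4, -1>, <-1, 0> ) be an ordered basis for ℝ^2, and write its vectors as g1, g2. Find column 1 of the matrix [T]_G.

<3, 0>

Column 1 of [T]_G is the G-coordinate vector of T(g1).
In standard coordinates T(g1) = A g1 = <-12, -3>.
Converting to G: <-12, -3> = 3g1 + 0·g2, so the coordinate vector is <3, 0>.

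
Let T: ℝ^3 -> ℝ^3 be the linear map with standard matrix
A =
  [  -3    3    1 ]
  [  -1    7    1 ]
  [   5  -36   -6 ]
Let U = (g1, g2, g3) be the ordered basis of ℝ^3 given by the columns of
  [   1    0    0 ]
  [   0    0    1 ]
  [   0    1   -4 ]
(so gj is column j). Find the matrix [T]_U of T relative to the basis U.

[[-3, 1, -1], [1, -2, 0], [-1, 1, 3]]

With P the matrix whose columns are g1, ..., g3, [T]_U = P^(-1) A P.
Column by column: T(g1) = A g1 = <-3, -1, 5>; its U-coordinates <-3, 1, -1> give column 1.
Continuing for each basis vector yields [T]_U = [[-3, 1, -1], [1, -2, 0], [-1, 1, 3]].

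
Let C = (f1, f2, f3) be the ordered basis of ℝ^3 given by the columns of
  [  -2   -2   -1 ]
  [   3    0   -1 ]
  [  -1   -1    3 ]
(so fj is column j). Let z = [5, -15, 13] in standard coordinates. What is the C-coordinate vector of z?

Write z = c_1 f1 + ... + c_3 f3 and solve for the c_i.
Solving this 3x3 system gives c = (-4, 0, 3).
Check: -4f1 + 0·f2 + 3f3 = [5, -15, 13].

[-4, 0, 3]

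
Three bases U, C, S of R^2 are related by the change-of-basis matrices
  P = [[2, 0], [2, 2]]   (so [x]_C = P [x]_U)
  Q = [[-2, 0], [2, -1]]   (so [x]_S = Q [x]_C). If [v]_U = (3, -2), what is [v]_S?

First [v]_C = P [v]_U = (6, 2).
Then [v]_S = Q [v]_C = (-12, 10).

(-12, 10)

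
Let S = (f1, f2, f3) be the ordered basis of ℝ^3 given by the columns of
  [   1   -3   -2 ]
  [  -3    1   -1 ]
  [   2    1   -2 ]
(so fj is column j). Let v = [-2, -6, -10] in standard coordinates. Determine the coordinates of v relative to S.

We seek scalars with c_1 f1 + ... + c_3 f3 = v; equivalently solve M c = v where the columns of M are f1, ..., f3.
Gaussian elimination on [M | v] yields c = (0, -2, 4).
Check: 0·f1 - 2f2 + 4f3 = [-2, -6, -10].

[0, -2, 4]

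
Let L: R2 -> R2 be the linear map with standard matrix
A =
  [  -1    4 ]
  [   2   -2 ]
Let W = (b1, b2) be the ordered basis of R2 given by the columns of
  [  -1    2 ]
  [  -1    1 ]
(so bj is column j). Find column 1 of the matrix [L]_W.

(-3, -3)

Column 1 of [L]_W is the W-coordinate vector of L(b1).
In standard coordinates L(b1) = A b1 = (-3, 0).
Converting to W: (-3, 0) = -3b1 - 3b2, so the coordinate vector is (-3, -3).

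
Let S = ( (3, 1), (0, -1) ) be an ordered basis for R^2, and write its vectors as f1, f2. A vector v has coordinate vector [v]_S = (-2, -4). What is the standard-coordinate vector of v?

v = M [v]_S, where M has columns f1, f2.
Carrying out the matrix-vector product, v = (-6, 2).

(-6, 2)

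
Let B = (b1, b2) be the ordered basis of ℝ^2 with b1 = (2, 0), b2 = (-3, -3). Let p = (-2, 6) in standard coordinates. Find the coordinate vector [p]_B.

(-4, -2)

We seek scalars with c_1 b1 + c_2 b2 = p; equivalently solve M c = p where the columns of M are b1, b2.
System: 2c_1 - 3c_2 = -2, 0c_1 - 3c_2 = 6; solving gives c_1 = -4, c_2 = -2.
Check: -4b1 - 2b2 = (-2, 6).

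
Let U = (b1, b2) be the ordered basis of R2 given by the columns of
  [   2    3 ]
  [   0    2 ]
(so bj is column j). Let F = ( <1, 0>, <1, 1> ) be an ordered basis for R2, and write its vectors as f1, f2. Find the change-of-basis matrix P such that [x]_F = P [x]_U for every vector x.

Take x = bj: its U-coordinates are the j-th standard unit vector, so P e_j — column j of P — equals [bj]_F.
b1 = 2f1 + 0·f2, giving column 1 = <2, 0>; repeating for each j gives P = [[2, 1], [0, 2]].

[[2, 1], [0, 2]]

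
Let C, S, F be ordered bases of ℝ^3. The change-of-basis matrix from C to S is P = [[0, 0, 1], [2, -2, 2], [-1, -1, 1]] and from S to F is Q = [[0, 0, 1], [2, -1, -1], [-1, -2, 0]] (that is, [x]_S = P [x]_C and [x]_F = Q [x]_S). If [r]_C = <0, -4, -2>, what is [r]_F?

<2, -10, -6>

First [r]_S = P [r]_C = <-2, 4, 2>.
Then [r]_F = Q [r]_S = <2, -10, -6>.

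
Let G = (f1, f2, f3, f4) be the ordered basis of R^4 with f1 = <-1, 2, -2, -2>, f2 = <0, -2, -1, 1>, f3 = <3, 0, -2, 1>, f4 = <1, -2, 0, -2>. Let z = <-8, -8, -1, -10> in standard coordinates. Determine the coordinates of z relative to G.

<2, 3, -3, 3>

Write z = c_1 f1 + ... + c_4 f4 and solve for the c_i.
Row-reducing the augmented matrix [M | z] gives c = (2, 3, -3, 3).
Check: 2f1 + 3f2 - 3f3 + 3f4 = <-8, -8, -1, -10>.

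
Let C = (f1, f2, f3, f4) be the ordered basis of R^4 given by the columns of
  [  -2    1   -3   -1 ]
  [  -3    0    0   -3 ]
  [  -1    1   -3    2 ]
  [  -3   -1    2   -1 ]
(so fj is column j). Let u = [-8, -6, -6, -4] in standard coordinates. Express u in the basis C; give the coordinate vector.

We seek scalars with c_1 f1 + ... + c_4 f4 = u; equivalently solve M c = u where the columns of M are f1, ..., f4.
Row-reducing the augmented matrix [M | u] gives c = (2, 2, 2, 0).
Check: 2f1 + 2f2 + 2f3 + 0·f4 = [-8, -6, -6, -4].

[2, 2, 2, 0]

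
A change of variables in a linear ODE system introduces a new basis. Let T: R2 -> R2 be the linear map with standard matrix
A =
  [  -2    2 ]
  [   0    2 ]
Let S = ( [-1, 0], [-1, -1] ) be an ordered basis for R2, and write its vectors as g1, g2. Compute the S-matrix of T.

Let P have columns g1, g2. Then [T]_S = P^(-1) A P.
Here det P = 1, so P^(-1) is integer; computing A P first and then P^(-1)(A P) gives [[-2, -2], [0, 2]].

[[-2, -2], [0, 2]]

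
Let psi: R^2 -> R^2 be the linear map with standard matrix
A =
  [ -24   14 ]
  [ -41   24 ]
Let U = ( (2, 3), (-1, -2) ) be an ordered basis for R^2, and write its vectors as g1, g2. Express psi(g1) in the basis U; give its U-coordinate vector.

Compute psi(g1) = A g1 = (-6, -10) in standard coordinates.
Then write this in U-coordinates: solve for y in y_1 g1 + y_2 g2 = (-6, -10).
This gives y = (-2, 2), which is column 1 of [psi]_U.

(-2, 2)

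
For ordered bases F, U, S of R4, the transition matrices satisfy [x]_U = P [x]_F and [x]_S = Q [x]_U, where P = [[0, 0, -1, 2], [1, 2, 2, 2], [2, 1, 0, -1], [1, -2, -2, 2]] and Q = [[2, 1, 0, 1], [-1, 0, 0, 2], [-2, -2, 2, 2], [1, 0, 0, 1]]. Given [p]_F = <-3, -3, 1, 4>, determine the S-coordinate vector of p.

<24, 11, -24, 16>

First [p]_U = P [p]_F = <7, 1, -13, 9>.
Then [p]_S = Q [p]_U = <24, 11, -24, 16>.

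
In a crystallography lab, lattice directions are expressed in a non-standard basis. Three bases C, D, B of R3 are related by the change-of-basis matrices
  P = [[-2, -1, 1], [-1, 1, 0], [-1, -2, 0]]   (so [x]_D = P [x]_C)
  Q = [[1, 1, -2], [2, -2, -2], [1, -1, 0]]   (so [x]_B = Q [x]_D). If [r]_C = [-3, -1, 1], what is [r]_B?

Apply P to get D-coordinates [8, 2, 5], then Q to get B-coordinates.
The result is [r]_B = [0, 2, 6].

[0, 2, 6]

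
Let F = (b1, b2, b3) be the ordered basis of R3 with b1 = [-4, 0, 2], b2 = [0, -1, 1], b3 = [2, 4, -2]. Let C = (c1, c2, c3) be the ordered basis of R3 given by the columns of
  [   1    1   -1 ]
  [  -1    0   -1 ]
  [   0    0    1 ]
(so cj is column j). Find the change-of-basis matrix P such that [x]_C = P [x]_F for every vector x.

Take x = bj: its F-coordinates are the j-th standard unit vector, so P e_j — column j of P — equals [bj]_C.
b1 = -2c1 + 0·c2 + 2c3, giving column 1 = [-2, 0, 2]; repeating for each j gives P = [[-2, 0, -2], [0, 1, 2], [2, 1, -2]].

[[-2, 0, -2], [0, 1, 2], [2, 1, -2]]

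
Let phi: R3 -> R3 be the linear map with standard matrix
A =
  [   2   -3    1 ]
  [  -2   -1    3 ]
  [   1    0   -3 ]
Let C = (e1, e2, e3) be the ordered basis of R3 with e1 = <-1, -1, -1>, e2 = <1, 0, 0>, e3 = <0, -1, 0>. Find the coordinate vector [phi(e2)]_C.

Column 2 of [phi]_C is the C-coordinate vector of phi(e2).
In standard coordinates phi(e2) = A e2 = <2, -2, 1>.
Converting to C: <2, -2, 1> = -e1 + e2 + 3e3, so the coordinate vector is <-1, 1, 3>.

<-1, 1, 3>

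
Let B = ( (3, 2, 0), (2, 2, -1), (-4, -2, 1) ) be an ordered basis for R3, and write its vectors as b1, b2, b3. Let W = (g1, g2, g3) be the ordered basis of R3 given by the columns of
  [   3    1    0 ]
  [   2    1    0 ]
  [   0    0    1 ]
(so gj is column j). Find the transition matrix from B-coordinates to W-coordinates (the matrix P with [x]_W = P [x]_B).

[[1, 0, -2], [0, 2, 2], [0, -1, 1]]

Let M have columns bj and N have columns gj. Then for every x, N [x]_W = x = M [x]_B, so P = N^(-1) M.
Since det N = 1, N^(-1) has integer entries; multiplying gives P = [[1, 0, -2], [0, 2, 2], [0, -1, 1]].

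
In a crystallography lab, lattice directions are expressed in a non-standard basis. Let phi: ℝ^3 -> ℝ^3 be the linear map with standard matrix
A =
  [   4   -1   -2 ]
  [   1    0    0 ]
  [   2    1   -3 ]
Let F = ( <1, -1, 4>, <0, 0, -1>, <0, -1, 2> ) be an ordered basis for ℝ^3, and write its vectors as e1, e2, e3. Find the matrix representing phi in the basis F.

[[-3, 2, -3], [3, 1, 1], [2, -2, 3]]

The j-th column of [phi]_F is [phi(ej)]_F.
phi(e1) = A e1 = <-3, 1, -11> = -3e1 + 3e2 + 2e3, so column 1 is <-3, 3, 2>.
Repeating for e2, e3 and assembling the columns gives [[-3, 2, -3], [3, 1, 1], [2, -2, 3]].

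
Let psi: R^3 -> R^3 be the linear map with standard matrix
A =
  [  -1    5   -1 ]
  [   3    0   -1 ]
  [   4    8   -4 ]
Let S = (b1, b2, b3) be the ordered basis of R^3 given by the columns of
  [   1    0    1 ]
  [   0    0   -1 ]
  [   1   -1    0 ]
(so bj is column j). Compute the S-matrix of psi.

Let P have columns b1, ..., b3. Then [psi]_S = P^(-1) A P.
Here det P = -1, so P^(-1) is integer; computing A P first and then P^(-1)(A P) gives [[0, 2, -3], [0, -2, 1], [-2, -1, -3]].

[[0, 2, -3], [0, -2, 1], [-2, -1, -3]]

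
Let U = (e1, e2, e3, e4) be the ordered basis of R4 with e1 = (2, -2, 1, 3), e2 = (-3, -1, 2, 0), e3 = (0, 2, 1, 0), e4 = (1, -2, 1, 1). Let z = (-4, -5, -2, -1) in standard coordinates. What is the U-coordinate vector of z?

(0, 1, -3, -1)

Write z = c_1 e1 + ... + c_4 e4 and solve for the c_i.
Gaussian elimination on [M | z] yields c = (0, 1, -3, -1).
Check: 0·e1 + e2 - 3e3 - e4 = (-4, -5, -2, -1).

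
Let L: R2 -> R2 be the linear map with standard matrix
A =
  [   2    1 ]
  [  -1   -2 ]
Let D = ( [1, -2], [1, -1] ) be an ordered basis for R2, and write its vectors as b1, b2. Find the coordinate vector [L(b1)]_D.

Compute L(b1) = A b1 = [0, 3] in standard coordinates.
Then write this in D-coordinates: solve for y in y_1 b1 + y_2 b2 = [0, 3].
This gives y = [-3, 3], which is column 1 of [L]_D.

[-3, 3]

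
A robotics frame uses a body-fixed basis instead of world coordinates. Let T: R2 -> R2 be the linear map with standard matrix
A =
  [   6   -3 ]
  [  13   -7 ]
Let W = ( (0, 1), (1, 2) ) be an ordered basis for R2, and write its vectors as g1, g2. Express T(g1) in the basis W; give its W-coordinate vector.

Column 1 of [T]_W is the W-coordinate vector of T(g1).
In standard coordinates T(g1) = A g1 = (-3, -7).
Converting to W: (-3, -7) = -g1 - 3g2, so the coordinate vector is (-1, -3).

(-1, -3)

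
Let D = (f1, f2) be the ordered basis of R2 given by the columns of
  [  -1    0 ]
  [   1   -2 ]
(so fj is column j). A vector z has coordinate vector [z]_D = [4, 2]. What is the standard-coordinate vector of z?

[-4, 0]

z = M [z]_D, where M has columns f1, f2.
Carrying out the matrix-vector product, z = [-4, 0].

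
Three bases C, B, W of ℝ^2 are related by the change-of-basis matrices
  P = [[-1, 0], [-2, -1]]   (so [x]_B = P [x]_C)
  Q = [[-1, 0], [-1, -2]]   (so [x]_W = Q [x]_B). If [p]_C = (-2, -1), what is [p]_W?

Apply P to get B-coordinates (2, 5), then Q to get W-coordinates.
The result is [p]_W = (-2, -12).

(-2, -12)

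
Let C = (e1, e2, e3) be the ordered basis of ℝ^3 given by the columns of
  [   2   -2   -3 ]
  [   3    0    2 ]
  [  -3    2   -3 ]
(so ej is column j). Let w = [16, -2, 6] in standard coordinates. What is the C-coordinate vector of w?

Write w = c_1 e1 + ... + c_3 e3 and solve for the c_i.
Gaussian elimination on [M | w] yields c = (2, 0, -4).
Check: 2e1 + 0·e2 - 4e3 = [16, -2, 6].

[2, 0, -4]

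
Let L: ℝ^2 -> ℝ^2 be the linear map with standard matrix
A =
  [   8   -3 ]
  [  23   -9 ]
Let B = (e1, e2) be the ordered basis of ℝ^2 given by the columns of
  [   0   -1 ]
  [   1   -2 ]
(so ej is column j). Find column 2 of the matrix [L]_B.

Column 2 of [L]_B is the B-coordinate vector of L(e2).
In standard coordinates L(e2) = A e2 = <-2, -5>.
Converting to B: <-2, -5> = -e1 + 2e2, so the coordinate vector is <-1, 2>.

<-1, 2>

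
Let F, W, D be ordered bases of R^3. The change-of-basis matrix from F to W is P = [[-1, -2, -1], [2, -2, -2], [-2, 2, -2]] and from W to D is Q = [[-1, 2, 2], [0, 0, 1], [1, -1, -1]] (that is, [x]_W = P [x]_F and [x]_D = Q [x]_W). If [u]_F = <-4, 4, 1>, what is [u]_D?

Composing the changes, [u]_D = Q P [u]_F.
Q P = [[1, 2, -7], [-2, 2, -2], [-1, -2, 3]]; applying this to <-4, 4, 1> gives <-3, 14, -1>.

<-3, 14, -1>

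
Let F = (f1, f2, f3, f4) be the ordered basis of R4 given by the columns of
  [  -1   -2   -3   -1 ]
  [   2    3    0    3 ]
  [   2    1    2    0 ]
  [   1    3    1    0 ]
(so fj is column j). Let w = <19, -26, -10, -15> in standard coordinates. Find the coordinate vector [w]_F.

Write w = c_1 f1 + ... + c_4 f4 and solve for the c_i.
Gaussian elimination on [M | w] yields c = (-1, -4, -2, -4).
Check: -f1 - 4f2 - 2f3 - 4f4 = <19, -26, -10, -15>.

<-1, -4, -2, -4>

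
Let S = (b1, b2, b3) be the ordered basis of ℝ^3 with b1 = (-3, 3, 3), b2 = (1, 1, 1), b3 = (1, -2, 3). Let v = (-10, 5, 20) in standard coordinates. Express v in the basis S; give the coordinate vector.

(4, -1, 3)

[v]_S is the unique c with M c = v, where M has columns b1, ..., b3.
Row-reducing the augmented matrix [M | v] gives c = (4, -1, 3).
Check: 4b1 - b2 + 3b3 = (-10, 5, 20).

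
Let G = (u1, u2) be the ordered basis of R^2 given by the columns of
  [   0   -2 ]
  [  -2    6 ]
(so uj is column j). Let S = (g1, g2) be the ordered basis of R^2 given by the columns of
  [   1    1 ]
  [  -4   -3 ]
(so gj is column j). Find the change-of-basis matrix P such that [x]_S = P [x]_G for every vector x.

Let M have columns uj and N have columns gj. Then for every x, N [x]_S = x = M [x]_G, so P = N^(-1) M.
Since det N = 1, N^(-1) has integer entries; multiplying gives P = [[2, 0], [-2, -2]].

[[2, 0], [-2, -2]]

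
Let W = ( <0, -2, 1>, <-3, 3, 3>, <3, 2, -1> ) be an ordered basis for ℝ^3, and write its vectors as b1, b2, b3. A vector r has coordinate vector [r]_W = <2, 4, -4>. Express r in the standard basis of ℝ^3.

<-24, 0, 18>

r = M [r]_W, where M has columns b1, ..., b3.
Carrying out the matrix-vector product, r = <-24, 0, 18>.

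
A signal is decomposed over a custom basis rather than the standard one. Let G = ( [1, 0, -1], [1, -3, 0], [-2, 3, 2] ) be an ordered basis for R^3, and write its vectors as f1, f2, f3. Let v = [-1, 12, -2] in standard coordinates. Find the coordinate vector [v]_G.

We seek scalars with c_1 f1 + ... + c_3 f3 = v; equivalently solve M c = v where the columns of M are f1, ..., f3.
Gaussian elimination on [M | v] yields c = (4, -3, 1).
Check: 4f1 - 3f2 + f3 = [-1, 12, -2].

[4, -3, 1]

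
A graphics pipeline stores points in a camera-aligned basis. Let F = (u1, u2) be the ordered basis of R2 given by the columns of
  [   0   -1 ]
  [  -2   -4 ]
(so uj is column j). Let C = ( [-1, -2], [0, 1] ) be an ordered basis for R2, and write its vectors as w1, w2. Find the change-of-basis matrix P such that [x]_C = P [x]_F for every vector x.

[[0, 1], [-2, -2]]

Let M have columns uj and N have columns wj. Then for every x, N [x]_C = x = M [x]_F, so P = N^(-1) M.
Since det N = -1, N^(-1) has integer entries; multiplying gives P = [[0, 1], [-2, -2]].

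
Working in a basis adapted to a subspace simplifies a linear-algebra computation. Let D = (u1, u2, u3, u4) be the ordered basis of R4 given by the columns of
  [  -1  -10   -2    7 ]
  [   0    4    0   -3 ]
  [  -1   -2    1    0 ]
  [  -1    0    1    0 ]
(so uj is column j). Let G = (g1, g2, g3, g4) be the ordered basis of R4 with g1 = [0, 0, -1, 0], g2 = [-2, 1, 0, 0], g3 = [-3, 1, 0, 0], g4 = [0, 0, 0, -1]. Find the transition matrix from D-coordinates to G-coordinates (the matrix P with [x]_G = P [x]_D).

[[1, 2, -1, 0], [-1, 2, -2, -2], [1, 2, 2, -1], [1, 0, -1, 0]]

Column j of P is [uj]_G, since P maps D-coordinates to G-coordinates.
Expressing u1 in G: u1 = g1 - g2 + g3 + g4, so column 1 of P is [1, -1, 1, 1].
Doing the same for each uj gives P = [[1, 2, -1, 0], [-1, 2, -2, -2], [1, 2, 2, -1], [1, 0, -1, 0]].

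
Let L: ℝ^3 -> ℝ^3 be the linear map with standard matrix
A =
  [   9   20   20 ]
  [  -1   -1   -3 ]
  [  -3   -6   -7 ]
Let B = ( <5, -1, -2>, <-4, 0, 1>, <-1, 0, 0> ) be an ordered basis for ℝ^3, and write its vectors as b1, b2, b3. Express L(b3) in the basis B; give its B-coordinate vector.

Compute L(b3) = A b3 = <-9, 1, 3> in standard coordinates.
Then write this in B-coordinates: solve for y in y_1 b1 + ... + y_3 b3 = <-9, 1, 3>.
This gives y = <-1, 1, 0>, which is column 3 of [L]_B.

<-1, 1, 0>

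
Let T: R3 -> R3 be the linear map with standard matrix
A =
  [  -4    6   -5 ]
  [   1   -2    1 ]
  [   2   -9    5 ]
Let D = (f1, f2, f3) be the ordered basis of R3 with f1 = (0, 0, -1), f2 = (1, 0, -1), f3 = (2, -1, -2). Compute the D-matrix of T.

[[0, 2, 1], [3, 1, 0], [1, 0, -2]]

The j-th column of [T]_D is [T(fj)]_D.
T(f1) = A f1 = (5, -1, -5) = 0·f1 + 3f2 + f3, so column 1 is (0, 3, 1).
Repeating for f2, f3 and assembling the columns gives [[0, 2, 1], [3, 1, 0], [1, 0, -2]].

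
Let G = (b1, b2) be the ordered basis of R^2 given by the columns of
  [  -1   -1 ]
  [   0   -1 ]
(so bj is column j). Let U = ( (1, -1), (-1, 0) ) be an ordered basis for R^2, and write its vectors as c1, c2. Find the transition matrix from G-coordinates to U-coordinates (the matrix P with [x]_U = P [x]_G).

Take x = bj: its G-coordinates are the j-th standard unit vector, so P e_j — column j of P — equals [bj]_U.
b1 = 0·c1 + c2, giving column 1 = (0, 1); repeating for each j gives P = [[0, 1], [1, 2]].

[[0, 1], [1, 2]]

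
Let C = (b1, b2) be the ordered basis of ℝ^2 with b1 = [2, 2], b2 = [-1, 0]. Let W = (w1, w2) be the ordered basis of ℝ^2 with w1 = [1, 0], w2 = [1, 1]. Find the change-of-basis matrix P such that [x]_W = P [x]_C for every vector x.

[[0, -1], [2, 0]]

Let M have columns bj and N have columns wj. Then for every x, N [x]_W = x = M [x]_C, so P = N^(-1) M.
Since det N = 1, N^(-1) has integer entries; multiplying gives P = [[0, -1], [2, 0]].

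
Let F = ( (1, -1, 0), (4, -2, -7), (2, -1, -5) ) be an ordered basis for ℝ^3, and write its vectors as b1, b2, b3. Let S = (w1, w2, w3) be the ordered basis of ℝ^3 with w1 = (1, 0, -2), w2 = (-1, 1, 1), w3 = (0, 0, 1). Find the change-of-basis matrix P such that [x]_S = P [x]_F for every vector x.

Let M have columns bj and N have columns wj. Then for every x, N [x]_S = x = M [x]_F, so P = N^(-1) M.
Since det N = 1, N^(-1) has integer entries; multiplying gives P = [[0, 2, 1], [-1, -2, -1], [1, -1, -2]].

[[0, 2, 1], [-1, -2, -1], [1, -1, -2]]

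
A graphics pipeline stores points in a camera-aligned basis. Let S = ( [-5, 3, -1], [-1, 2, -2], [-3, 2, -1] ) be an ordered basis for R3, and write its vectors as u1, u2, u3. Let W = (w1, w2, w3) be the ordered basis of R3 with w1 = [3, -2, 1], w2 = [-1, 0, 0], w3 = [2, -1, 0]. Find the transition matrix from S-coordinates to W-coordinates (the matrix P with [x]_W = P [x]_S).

Column j of P is [uj]_W, since P maps S-coordinates to W-coordinates.
Expressing u1 in W: u1 = -w1 + 0·w2 - w3, so column 1 of P is [-1, 0, -1].
Doing the same for each uj gives P = [[-1, -2, -1], [0, -1, 0], [-1, 2, 0]].

[[-1, -2, -1], [0, -1, 0], [-1, 2, 0]]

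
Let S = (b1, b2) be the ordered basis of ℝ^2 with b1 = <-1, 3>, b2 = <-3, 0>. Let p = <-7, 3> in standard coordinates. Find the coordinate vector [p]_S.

[p]_S is the unique c with M c = p, where M has columns b1, b2.
System: -c_1 - 3c_2 = -7, 3c_1 + 0c_2 = 3; solving gives c_1 = 1, c_2 = 2.
Check: b1 + 2b2 = <-7, 3>.

<1, 2>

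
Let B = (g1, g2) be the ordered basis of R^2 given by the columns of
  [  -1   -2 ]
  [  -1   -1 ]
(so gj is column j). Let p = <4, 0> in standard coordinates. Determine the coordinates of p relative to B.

Write p = c_1 g1 + c_2 g2 and solve for the c_i.
System: -c_1 - 2c_2 = 4, -c_1 - c_2 = 0; solving gives c_1 = 4, c_2 = -4.
Check: 4g1 - 4g2 = <4, 0>.

<4, -4>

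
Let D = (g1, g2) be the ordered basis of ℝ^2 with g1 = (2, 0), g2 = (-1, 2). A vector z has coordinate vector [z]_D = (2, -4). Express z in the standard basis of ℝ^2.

(8, -8)

z = M [z]_D, where M has columns g1, g2.
Carrying out the matrix-vector product, z = (8, -8).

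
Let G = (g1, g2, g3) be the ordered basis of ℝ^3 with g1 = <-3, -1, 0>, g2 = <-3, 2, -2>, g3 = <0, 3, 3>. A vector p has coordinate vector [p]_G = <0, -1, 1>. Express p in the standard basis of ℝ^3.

The coordinates say p = 0·g1 - g2 + g3; adding the scaled basis vectors gives <3, 1, 5>.

<3, 1, 5>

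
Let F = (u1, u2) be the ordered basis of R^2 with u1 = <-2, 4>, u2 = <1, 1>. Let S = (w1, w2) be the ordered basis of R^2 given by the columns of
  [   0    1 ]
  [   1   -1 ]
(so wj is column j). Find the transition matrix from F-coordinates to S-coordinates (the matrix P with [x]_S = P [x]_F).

Column j of P is [uj]_S, since P maps F-coordinates to S-coordinates.
Expressing u1 in S: u1 = 2w1 - 2w2, so column 1 of P is <2, -2>.
Doing the same for each uj gives P = [[2, 2], [-2, 1]].

[[2, 2], [-2, 1]]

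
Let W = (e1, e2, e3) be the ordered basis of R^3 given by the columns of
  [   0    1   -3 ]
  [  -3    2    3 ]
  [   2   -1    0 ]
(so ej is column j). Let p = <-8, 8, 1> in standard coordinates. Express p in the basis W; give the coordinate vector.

We seek scalars with c_1 e1 + ... + c_3 e3 = p; equivalently solve M c = p where the columns of M are e1, ..., e3.
Row-reducing the augmented matrix [M | p] gives c = (1, 1, 3).
Check: e1 + e2 + 3e3 = <-8, 8, 1>.

<1, 1, 3>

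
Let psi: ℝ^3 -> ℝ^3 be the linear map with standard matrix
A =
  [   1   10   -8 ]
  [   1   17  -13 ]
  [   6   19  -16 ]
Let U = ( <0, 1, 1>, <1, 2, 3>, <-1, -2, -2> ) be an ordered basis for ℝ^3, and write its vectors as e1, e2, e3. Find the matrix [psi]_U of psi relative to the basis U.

The j-th column of [psi]_U is [psi(ej)]_U.
psi(e1) = A e1 = <2, 4, 3> = 0·e1 - e2 - 3e3, so column 1 is <0, -1, -3>.
Repeating for e2, e3 and assembling the columns gives [[0, 2, 1], [-1, 0, -3], [-3, 3, 2]].

[[0, 2, 1], [-1, 0, -3], [-3, 3, 2]]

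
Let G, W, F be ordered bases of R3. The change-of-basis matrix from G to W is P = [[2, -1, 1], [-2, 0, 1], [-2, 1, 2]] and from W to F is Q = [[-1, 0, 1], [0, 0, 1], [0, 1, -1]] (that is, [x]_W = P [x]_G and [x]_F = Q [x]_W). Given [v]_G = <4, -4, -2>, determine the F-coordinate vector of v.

First [v]_W = P [v]_G = <10, -10, -16>.
Then [v]_F = Q [v]_W = <-26, -16, 6>.

<-26, -16, 6>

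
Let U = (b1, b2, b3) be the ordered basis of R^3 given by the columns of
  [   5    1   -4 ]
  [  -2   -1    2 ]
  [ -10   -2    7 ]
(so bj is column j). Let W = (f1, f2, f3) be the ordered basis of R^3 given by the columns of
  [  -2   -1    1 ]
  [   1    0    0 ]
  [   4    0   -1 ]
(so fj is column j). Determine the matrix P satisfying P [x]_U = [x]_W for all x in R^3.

[[-2, -1, 2], [1, -1, 1], [2, -2, 1]]

Take x = bj: its U-coordinates are the j-th standard unit vector, so P e_j — column j of P — equals [bj]_W.
b1 = -2f1 + f2 + 2f3, giving column 1 = <-2, 1, 2>; repeating for each j gives P = [[-2, -1, 2], [1, -1, 1], [2, -2, 1]].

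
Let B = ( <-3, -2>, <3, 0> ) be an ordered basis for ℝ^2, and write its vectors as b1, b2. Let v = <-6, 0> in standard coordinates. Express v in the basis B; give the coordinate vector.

[v]_B is the unique c with M c = v, where M has columns b1, b2.
System: -3c_1 + 3c_2 = -6, -2c_1 + 0c_2 = 0; solving gives c_1 = 0, c_2 = -2.
Check: 0·b1 - 2b2 = <-6, 0>.

<0, -2>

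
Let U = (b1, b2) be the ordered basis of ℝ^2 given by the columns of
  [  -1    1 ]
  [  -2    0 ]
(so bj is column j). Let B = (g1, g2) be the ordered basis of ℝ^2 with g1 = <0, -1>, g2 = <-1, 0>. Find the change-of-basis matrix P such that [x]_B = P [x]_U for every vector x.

Let M have columns bj and N have columns gj. Then for every x, N [x]_B = x = M [x]_U, so P = N^(-1) M.
Since det N = -1, N^(-1) has integer entries; multiplying gives P = [[2, 0], [1, -1]].

[[2, 0], [1, -1]]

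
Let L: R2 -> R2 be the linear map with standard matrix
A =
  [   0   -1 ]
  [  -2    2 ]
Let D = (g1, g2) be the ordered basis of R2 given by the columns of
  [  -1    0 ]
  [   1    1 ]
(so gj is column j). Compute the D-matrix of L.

The j-th column of [L]_D is [L(gj)]_D.
L(g1) = A g1 = (-1, 4) = g1 + 3g2, so column 1 is (1, 3).
Repeating for g2 and assembling the columns gives [[1, 1], [3, 1]].

[[1, 1], [3, 1]]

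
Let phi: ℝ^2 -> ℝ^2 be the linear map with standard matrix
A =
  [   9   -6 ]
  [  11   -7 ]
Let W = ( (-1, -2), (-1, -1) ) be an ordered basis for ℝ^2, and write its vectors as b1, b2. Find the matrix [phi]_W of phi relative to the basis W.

[[0, 1], [-3, 2]]

The j-th column of [phi]_W is [phi(bj)]_W.
phi(b1) = A b1 = (3, 3) = 0·b1 - 3b2, so column 1 is (0, -3).
Repeating for b2 and assembling the columns gives [[0, 1], [-3, 2]].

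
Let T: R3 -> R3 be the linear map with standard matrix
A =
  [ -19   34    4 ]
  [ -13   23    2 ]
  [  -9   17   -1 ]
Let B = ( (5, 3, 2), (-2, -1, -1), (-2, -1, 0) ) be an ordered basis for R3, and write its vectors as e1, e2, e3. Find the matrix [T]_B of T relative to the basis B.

[[1, 2, 2], [-2, 2, 3], [-3, 3, 0]]

With P the matrix whose columns are e1, ..., e3, [T]_B = P^(-1) A P.
Column by column: T(e1) = A e1 = (15, 8, 4); its B-coordinates (1, -2, -3) give column 1.
Continuing for each basis vector yields [T]_B = [[1, 2, 2], [-2, 2, 3], [-3, 3, 0]].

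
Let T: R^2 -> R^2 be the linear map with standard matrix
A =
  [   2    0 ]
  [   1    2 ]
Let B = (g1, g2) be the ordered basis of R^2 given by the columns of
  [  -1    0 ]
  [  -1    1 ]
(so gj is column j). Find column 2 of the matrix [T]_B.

Column 2 of [T]_B is the B-coordinate vector of T(g2).
In standard coordinates T(g2) = A g2 = [0, 2].
Converting to B: [0, 2] = 0·g1 + 2g2, so the coordinate vector is [0, 2].

[0, 2]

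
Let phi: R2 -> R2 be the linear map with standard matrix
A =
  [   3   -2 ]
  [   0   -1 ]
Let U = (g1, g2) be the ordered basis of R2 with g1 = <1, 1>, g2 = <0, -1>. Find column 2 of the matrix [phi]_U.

Column 2 of [phi]_U is the U-coordinate vector of phi(g2).
In standard coordinates phi(g2) = A g2 = <2, 1>.
Converting to U: <2, 1> = 2g1 + g2, so the coordinate vector is <2, 1>.

<2, 1>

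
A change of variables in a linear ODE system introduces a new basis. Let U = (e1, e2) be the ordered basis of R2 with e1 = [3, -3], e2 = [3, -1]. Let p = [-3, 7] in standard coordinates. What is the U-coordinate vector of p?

[-3, 2]

Write p = c_1 e1 + c_2 e2 and solve for the c_i.
System: 3c_1 + 3c_2 = -3, -3c_1 - c_2 = 7; solving gives c_1 = -3, c_2 = 2.
Check: -3e1 + 2e2 = [-3, 7].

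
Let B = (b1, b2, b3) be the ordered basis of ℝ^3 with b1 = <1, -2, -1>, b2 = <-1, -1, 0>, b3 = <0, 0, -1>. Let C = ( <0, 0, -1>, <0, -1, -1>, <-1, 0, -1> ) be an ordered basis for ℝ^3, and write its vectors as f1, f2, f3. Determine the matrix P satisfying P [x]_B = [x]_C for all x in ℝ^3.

[[0, -2, 1], [2, 1, 0], [-1, 1, 0]]

Take x = bj: its B-coordinates are the j-th standard unit vector, so P e_j — column j of P — equals [bj]_C.
b1 = 0·f1 + 2f2 - f3, giving column 1 = <0, 2, -1>; repeating for each j gives P = [[0, -2, 1], [2, 1, 0], [-1, 1, 0]].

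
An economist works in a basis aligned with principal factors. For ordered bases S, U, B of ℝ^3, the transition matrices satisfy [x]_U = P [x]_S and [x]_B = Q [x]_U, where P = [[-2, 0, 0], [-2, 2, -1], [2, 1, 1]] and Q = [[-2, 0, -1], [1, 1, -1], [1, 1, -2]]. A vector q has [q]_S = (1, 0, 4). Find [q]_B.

Apply P to get U-coordinates (-2, -6, 6), then Q to get B-coordinates.
The result is [q]_B = (-2, -14, -20).

(-2, -14, -20)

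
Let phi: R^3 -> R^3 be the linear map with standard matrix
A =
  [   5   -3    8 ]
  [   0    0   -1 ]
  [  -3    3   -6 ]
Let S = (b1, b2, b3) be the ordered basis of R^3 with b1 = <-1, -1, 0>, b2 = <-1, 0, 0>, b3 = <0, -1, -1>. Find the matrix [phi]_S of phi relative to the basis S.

[[0, 3, 2], [2, 2, 3], [0, -3, -3]]

With P the matrix whose columns are b1, ..., b3, [phi]_S = P^(-1) A P.
Column by column: phi(b1) = A b1 = <-2, 0, 0>; its S-coordinates <0, 2, 0> give column 1.
Continuing for each basis vector yields [phi]_S = [[0, 3, 2], [2, 2, 3], [0, -3, -3]].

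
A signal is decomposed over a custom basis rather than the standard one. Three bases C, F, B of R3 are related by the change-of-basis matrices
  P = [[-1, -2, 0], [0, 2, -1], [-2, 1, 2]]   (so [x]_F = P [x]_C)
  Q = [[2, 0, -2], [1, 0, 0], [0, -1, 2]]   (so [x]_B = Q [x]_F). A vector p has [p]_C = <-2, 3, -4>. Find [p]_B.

<-6, -4, -12>

Composing the changes, [p]_B = Q P [p]_C.
Q P = [[2, -6, -4], [-1, -2, 0], [-4, 0, 5]]; applying this to <-2, 3, -4> gives <-6, -4, -12>.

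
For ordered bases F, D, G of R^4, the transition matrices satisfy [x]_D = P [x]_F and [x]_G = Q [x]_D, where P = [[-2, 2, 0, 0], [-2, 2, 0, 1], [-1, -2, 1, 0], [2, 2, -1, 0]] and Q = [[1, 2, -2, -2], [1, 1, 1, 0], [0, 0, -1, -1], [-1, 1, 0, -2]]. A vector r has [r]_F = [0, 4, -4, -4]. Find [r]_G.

Apply P to get D-coordinates [8, 4, -12, 12], then Q to get G-coordinates.
The result is [r]_G = [16, 0, 0, -28].

[16, 0, 0, -28]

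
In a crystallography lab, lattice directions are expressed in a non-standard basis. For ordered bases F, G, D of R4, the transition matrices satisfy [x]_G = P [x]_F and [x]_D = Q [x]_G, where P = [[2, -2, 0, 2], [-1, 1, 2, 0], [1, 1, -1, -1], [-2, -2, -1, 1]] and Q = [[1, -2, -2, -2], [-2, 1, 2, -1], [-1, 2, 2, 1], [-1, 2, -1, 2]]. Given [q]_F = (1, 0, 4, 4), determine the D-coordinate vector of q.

Composing the changes, [q]_D = Q P [q]_F.
Q P = [[6, -2, 0, 2], [-1, 9, 1, -7], [-4, 4, 1, -3], [-9, -1, 3, 1]]; applying this to (1, 0, 4, 4) gives (14, -25, -12, 7).

(14, -25, -12, 7)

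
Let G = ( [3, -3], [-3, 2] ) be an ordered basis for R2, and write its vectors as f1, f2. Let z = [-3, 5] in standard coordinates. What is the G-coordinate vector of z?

Write z = c_1 f1 + c_2 f2 and solve for the c_i.
System: 3c_1 - 3c_2 = -3, -3c_1 + 2c_2 = 5; solving gives c_1 = -3, c_2 = -2.
Check: -3f1 - 2f2 = [-3, 5].

[-3, -2]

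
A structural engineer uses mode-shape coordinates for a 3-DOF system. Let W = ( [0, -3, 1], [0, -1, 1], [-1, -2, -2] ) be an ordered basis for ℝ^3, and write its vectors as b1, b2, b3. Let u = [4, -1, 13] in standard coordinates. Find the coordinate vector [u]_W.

[2, 3, -4]

We seek scalars with c_1 b1 + ... + c_3 b3 = u; equivalently solve M c = u where the columns of M are b1, ..., b3.
Gaussian elimination on [M | u] yields c = (2, 3, -4).
Check: 2b1 + 3b2 - 4b3 = [4, -1, 13].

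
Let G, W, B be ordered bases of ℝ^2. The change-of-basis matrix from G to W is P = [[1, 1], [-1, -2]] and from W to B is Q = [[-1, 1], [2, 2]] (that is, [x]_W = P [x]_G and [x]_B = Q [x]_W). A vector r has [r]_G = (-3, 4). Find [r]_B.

(-6, -8)

Apply P to get W-coordinates (1, -5), then Q to get B-coordinates.
The result is [r]_B = (-6, -8).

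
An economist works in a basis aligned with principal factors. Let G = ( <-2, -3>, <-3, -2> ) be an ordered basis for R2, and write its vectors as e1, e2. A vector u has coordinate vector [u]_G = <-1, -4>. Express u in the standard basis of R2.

<14, 11>

By definition u = -e1 - 4e2.
Summing componentwise gives <14, 11>.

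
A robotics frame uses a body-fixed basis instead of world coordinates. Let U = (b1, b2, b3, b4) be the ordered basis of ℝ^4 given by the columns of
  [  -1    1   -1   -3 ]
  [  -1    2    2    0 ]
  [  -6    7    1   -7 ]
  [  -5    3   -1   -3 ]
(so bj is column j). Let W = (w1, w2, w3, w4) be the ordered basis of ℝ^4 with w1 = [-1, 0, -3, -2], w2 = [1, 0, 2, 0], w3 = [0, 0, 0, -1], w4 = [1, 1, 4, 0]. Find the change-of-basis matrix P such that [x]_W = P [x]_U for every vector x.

[[2, -1, 1, 1], [2, -2, -2, -2], [1, -1, -1, 1], [-1, 2, 2, 0]]

Take x = bj: its U-coordinates are the j-th standard unit vector, so P e_j — column j of P — equals [bj]_W.
b1 = 2w1 + 2w2 + w3 - w4, giving column 1 = [2, 2, 1, -1]; repeating for each j gives P = [[2, -1, 1, 1], [2, -2, -2, -2], [1, -1, -1, 1], [-1, 2, 2, 0]].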